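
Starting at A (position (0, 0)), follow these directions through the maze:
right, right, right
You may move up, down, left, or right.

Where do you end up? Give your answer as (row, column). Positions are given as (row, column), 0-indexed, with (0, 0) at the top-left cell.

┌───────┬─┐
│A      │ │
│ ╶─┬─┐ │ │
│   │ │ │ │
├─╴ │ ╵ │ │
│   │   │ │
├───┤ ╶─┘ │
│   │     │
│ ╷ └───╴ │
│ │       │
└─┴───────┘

Following directions step by step:
Start: (0, 0)
  right: (0, 0) → (0, 1)
  right: (0, 1) → (0, 2)
  right: (0, 2) → (0, 3)
Final position: (0, 3)

Path taken:

┌───────┬─┐
│A → → B│ │
│ ╶─┬─┐ │ │
│   │ │ │ │
├─╴ │ ╵ │ │
│   │   │ │
├───┤ ╶─┘ │
│   │     │
│ ╷ └───╴ │
│ │       │
└─┴───────┘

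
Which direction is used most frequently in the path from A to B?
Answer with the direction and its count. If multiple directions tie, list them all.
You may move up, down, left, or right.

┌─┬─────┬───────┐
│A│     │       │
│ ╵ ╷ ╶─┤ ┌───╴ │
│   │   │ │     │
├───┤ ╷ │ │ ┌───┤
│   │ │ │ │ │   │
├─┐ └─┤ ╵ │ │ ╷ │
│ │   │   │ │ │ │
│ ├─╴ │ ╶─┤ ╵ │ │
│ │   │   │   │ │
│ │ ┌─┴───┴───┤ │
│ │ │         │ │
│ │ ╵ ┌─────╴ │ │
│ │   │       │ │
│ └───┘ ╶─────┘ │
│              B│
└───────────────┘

Directions: down, right, up, right, down, right, down, down, right, up, up, up, right, right, right, down, left, left, down, down, down, right, up, up, right, down, down, down, down, down
Counts: {'down': 13, 'right': 9, 'up': 6, 'left': 2}
Most common: down (13 times)

Solution:

┌─┬─────┬───────┐
│A│↱ ↓  │↱ → → ↓│
│ ╵ ╷ ╶─┤ ┌───╴ │
│↳ ↑│↳ ↓│↑│↓ ← ↲│
├───┤ ╷ │ │ ┌───┤
│   │ │↓│↑│↓│↱ ↓│
├─┐ └─┤ ╵ │ │ ╷ │
│ │   │↳ ↑│↓│↑│↓│
│ ├─╴ │ ╶─┤ ╵ │ │
│ │   │   │↳ ↑│↓│
│ │ ┌─┴───┴───┤ │
│ │ │         │↓│
│ │ ╵ ┌─────╴ │ │
│ │   │       │↓│
│ └───┘ ╶─────┘ │
│              B│
└───────────────┘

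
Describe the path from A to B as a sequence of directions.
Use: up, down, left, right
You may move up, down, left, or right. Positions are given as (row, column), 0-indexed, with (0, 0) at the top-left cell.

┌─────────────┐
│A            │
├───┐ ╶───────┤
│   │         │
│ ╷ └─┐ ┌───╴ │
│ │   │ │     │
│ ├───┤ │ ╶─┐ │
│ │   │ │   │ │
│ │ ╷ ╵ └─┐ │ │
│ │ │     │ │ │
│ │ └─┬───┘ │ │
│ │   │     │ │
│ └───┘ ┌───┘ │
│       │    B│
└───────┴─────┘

Finding the path and converting it to directions:
Path through cells: (0,0) → (0,1) → (0,2) → (1,2) → (1,3) → (1,4) → (1,5) → (1,6) → (2,6) → (3,6) → (4,6) → (5,6) → (6,6)
Directions: right, right, down, right, right, right, right, down, down, down, down, down

Solution:

┌─────────────┐
│A → ↓        │
├───┐ ╶───────┤
│   │↳ → → → ↓│
│ ╷ └─┐ ┌───╴ │
│ │   │ │    ↓│
│ ├───┤ │ ╶─┐ │
│ │   │ │   │↓│
│ │ ╷ ╵ └─┐ │ │
│ │ │     │ │↓│
│ │ └─┬───┘ │ │
│ │   │     │↓│
│ └───┘ ┌───┘ │
│       │    B│
└───────┴─────┘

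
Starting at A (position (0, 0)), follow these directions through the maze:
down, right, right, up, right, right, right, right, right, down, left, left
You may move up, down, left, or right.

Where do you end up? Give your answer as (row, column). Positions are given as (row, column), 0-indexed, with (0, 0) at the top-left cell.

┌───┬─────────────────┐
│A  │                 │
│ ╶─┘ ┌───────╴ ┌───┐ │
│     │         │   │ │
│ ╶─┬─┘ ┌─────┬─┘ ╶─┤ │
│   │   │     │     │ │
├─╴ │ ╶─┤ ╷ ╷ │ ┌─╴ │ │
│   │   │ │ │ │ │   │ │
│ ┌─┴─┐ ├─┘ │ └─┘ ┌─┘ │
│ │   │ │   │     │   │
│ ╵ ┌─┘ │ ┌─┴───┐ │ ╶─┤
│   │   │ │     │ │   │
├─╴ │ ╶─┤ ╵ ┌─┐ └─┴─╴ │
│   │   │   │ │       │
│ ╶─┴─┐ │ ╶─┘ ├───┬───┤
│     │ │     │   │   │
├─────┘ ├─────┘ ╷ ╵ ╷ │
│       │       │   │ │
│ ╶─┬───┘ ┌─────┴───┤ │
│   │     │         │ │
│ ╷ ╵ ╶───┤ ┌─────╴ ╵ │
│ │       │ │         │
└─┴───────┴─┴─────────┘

Following directions step by step:
Start: (0, 0)
  down: (0, 0) → (1, 0)
  right: (1, 0) → (1, 1)
  right: (1, 1) → (1, 2)
  up: (1, 2) → (0, 2)
  right: (0, 2) → (0, 3)
  right: (0, 3) → (0, 4)
  right: (0, 4) → (0, 5)
  right: (0, 5) → (0, 6)
  right: (0, 6) → (0, 7)
  down: (0, 7) → (1, 7)
  left: (1, 7) → (1, 6)
  left: (1, 6) → (1, 5)
Final position: (1, 5)

Path taken:

┌───┬─────────────────┐
│A  │↱ → → → → ↓      │
│ ╶─┘ ┌───────╴ ┌───┐ │
│↳ → ↑│    B ← ↲│   │ │
│ ╶─┬─┘ ┌─────┬─┘ ╶─┤ │
│   │   │     │     │ │
├─╴ │ ╶─┤ ╷ ╷ │ ┌─╴ │ │
│   │   │ │ │ │ │   │ │
│ ┌─┴─┐ ├─┘ │ └─┘ ┌─┘ │
│ │   │ │   │     │   │
│ ╵ ┌─┘ │ ┌─┴───┐ │ ╶─┤
│   │   │ │     │ │   │
├─╴ │ ╶─┤ ╵ ┌─┐ └─┴─╴ │
│   │   │   │ │       │
│ ╶─┴─┐ │ ╶─┘ ├───┬───┤
│     │ │     │   │   │
├─────┘ ├─────┘ ╷ ╵ ╷ │
│       │       │   │ │
│ ╶─┬───┘ ┌─────┴───┤ │
│   │     │         │ │
│ ╷ ╵ ╶───┤ ┌─────╴ ╵ │
│ │       │ │         │
└─┴───────┴─┴─────────┘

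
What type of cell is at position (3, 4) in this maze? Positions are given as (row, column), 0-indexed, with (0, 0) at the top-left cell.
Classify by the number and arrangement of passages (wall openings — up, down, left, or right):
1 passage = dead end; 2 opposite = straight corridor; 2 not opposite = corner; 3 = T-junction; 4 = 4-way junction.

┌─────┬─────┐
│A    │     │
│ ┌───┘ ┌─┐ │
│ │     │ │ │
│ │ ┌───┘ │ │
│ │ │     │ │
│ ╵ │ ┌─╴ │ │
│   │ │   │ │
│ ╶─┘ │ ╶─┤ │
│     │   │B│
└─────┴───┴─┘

Checking cell at (3, 4):
Number of passages: 2
Cell type: corner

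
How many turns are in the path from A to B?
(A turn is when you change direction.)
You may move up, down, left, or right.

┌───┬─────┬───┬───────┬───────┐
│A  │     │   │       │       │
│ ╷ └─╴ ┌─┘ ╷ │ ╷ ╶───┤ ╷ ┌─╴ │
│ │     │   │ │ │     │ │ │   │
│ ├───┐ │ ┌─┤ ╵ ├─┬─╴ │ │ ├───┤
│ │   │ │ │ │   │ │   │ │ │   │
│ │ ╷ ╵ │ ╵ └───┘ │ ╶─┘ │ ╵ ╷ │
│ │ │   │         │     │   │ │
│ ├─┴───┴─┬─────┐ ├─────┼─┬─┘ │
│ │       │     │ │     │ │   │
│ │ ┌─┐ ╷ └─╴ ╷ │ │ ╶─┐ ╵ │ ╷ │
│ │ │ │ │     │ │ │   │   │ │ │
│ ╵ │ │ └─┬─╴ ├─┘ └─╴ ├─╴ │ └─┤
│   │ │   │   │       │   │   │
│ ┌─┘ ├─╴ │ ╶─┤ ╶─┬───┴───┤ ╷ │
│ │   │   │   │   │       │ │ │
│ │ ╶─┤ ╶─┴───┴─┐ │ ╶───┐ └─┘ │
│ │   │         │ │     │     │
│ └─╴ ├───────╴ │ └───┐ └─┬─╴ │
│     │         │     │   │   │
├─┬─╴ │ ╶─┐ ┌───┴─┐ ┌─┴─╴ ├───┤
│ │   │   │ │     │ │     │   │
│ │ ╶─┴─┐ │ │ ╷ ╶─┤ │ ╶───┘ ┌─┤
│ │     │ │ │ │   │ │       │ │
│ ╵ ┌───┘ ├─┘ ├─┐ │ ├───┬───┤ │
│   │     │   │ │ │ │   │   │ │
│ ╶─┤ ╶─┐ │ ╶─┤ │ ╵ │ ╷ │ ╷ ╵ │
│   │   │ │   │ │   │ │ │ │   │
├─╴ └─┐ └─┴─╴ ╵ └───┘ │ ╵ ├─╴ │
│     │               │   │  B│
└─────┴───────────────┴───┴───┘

Directions: down, down, down, down, down, down, right, up, up, right, right, down, down, right, down, left, down, right, right, right, right, down, left, left, left, left, down, right, down, down, left, left, down, right, down, right, right, right, right, right, right, right, up, up, right, down, down, right, up, up, right, down, right, down
Number of turns: 28

Solution:

┌───┬─────┬───┬───────┬───────┐
│A  │     │   │       │       │
│ ╷ └─╴ ┌─┘ ╷ │ ╷ ╶───┤ ╷ ┌─╴ │
│↓│     │   │ │ │     │ │ │   │
│ ├───┐ │ ┌─┤ ╵ ├─┬─╴ │ │ ├───┤
│↓│   │ │ │ │   │ │   │ │ │   │
│ │ ╷ ╵ │ ╵ └───┘ │ ╶─┘ │ ╵ ╷ │
│↓│ │   │         │     │   │ │
│ ├─┴───┴─┬─────┐ ├─────┼─┬─┘ │
│↓│↱ → ↓  │     │ │     │ │   │
│ │ ┌─┐ ╷ └─╴ ╷ │ │ ╶─┐ ╵ │ ╷ │
│↓│↑│ │↓│     │ │ │   │   │ │ │
│ ╵ │ │ └─┬─╴ ├─┘ └─╴ ├─╴ │ └─┤
│↳ ↑│ │↳ ↓│   │       │   │   │
│ ┌─┘ ├─╴ │ ╶─┤ ╶─┬───┴───┤ ╷ │
│ │   │↓ ↲│   │   │       │ │ │
│ │ ╶─┤ ╶─┴───┴─┐ │ ╶───┐ └─┘ │
│ │   │↳ → → → ↓│ │     │     │
│ └─╴ ├───────╴ │ └───┐ └─┬─╴ │
│     │↓ ← ← ← ↲│     │   │   │
├─┬─╴ │ ╶─┐ ┌───┴─┐ ┌─┴─╴ ├───┤
│ │   │↳ ↓│ │     │ │     │   │
│ │ ╶─┴─┐ │ │ ╷ ╶─┤ │ ╶───┘ ┌─┤
│ │     │↓│ │ │   │ │       │ │
│ ╵ ┌───┘ ├─┘ ├─┐ │ ├───┬───┤ │
│   │↓ ← ↲│   │ │ │ │↱ ↓│↱ ↓│ │
│ ╶─┤ ╶─┐ │ ╶─┤ │ ╵ │ ╷ │ ╷ ╵ │
│   │↳ ↓│ │   │ │   │↑│↓│↑│↳ ↓│
├─╴ └─┐ └─┴─╴ ╵ └───┘ │ ╵ ├─╴ │
│     │↳ → → → → → → ↑│↳ ↑│  B│
└─────┴───────────────┴───┴───┘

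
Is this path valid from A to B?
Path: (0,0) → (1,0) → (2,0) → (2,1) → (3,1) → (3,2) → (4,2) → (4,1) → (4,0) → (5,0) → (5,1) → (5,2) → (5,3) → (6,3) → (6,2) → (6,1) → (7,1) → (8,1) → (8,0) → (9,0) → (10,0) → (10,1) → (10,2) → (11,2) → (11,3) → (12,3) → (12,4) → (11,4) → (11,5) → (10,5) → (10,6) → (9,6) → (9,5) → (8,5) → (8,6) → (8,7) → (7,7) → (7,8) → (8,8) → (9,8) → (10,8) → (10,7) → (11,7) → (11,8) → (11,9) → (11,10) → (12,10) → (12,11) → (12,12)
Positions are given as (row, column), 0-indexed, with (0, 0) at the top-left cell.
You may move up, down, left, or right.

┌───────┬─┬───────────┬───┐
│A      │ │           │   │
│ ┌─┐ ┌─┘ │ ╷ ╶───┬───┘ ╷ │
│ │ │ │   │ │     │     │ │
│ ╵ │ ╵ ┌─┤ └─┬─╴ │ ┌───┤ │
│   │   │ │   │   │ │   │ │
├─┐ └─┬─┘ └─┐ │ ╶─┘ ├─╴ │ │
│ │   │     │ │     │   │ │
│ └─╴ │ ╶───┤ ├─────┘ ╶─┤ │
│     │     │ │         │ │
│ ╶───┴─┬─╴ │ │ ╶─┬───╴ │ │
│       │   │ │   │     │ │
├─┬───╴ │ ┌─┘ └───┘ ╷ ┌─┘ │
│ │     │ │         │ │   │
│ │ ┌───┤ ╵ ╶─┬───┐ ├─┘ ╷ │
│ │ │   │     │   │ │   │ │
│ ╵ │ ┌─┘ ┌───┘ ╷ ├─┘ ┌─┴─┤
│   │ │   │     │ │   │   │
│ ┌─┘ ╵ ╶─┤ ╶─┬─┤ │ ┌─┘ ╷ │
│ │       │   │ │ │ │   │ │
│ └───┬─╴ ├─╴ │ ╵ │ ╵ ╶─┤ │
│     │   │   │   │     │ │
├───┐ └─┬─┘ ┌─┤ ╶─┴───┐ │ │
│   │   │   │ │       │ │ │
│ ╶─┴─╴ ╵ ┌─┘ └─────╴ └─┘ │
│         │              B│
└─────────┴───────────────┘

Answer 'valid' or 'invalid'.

Checking path validity:
Result: All consecutive moves are passable.

valid

Correct solution:

┌───────┬─┬───────────┬───┐
│A      │ │           │   │
│ ┌─┐ ┌─┘ │ ╷ ╶───┬───┘ ╷ │
│↓│ │ │   │ │     │     │ │
│ ╵ │ ╵ ┌─┤ └─┬─╴ │ ┌───┤ │
│↳ ↓│   │ │   │   │ │   │ │
├─┐ └─┬─┘ └─┐ │ ╶─┘ ├─╴ │ │
│ │↳ ↓│     │ │     │   │ │
│ └─╴ │ ╶───┤ ├─────┘ ╶─┤ │
│↓ ← ↲│     │ │         │ │
│ ╶───┴─┬─╴ │ │ ╶─┬───╴ │ │
│↳ → → ↓│   │ │   │     │ │
├─┬───╴ │ ┌─┘ └───┘ ╷ ┌─┘ │
│ │↓ ← ↲│ │         │ │   │
│ │ ┌───┤ ╵ ╶─┬───┐ ├─┘ ╷ │
│ │↓│   │     │↱ ↓│ │   │ │
│ ╵ │ ┌─┘ ┌───┘ ╷ ├─┘ ┌─┴─┤
│↓ ↲│ │   │↱ → ↑│↓│   │   │
│ ┌─┘ ╵ ╶─┤ ╶─┬─┤ │ ┌─┘ ╷ │
│↓│       │↑ ↰│ │↓│ │   │ │
│ └───┬─╴ ├─╴ │ ╵ │ ╵ ╶─┤ │
│↳ → ↓│   │↱ ↑│↓ ↲│     │ │
├───┐ └─┬─┘ ┌─┤ ╶─┴───┐ │ │
│   │↳ ↓│↱ ↑│ │↳ → → ↓│ │ │
│ ╶─┴─╴ ╵ ┌─┘ └─────╴ └─┘ │
│      ↳ ↑│          ↳ → B│
└─────────┴───────────────┘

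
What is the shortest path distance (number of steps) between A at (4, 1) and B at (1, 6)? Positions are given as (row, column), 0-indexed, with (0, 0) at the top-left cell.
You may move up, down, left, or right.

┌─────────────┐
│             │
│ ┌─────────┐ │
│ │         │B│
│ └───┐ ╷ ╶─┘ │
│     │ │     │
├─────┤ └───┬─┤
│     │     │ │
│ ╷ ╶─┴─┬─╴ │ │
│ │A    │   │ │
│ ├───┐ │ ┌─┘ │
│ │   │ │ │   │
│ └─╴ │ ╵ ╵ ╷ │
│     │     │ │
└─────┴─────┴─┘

Finding path from (4, 1) to (1, 6):
Path: (4,1) → (4,2) → (4,3) → (5,3) → (6,3) → (6,4) → (5,4) → (4,4) → (4,5) → (3,5) → (3,4) → (3,3) → (2,3) → (1,3) → (1,4) → (2,4) → (2,5) → (2,6) → (1,6)
Distance: 18 steps

Solution:

┌─────────────┐
│             │
│ ┌─────────┐ │
│ │    ↱ ↓  │B│
│ └───┐ ╷ ╶─┘ │
│     │↑│↳ → ↑│
├─────┤ └───┬─┤
│     │↑ ← ↰│ │
│ ╷ ╶─┴─┬─╴ │ │
│ │A → ↓│↱ ↑│ │
│ ├───┐ │ ┌─┘ │
│ │   │↓│↑│   │
│ └─╴ │ ╵ ╵ ╷ │
│     │↳ ↑  │ │
└─────┴─────┴─┘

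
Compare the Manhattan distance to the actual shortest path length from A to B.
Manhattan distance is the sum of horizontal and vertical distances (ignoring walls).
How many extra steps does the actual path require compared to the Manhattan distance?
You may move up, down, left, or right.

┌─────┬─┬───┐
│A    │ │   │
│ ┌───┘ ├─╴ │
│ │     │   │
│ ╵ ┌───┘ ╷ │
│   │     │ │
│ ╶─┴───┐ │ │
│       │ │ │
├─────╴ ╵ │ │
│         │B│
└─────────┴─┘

Manhattan distance: |4 - 0| + |5 - 0| = 9
Actual path length: 15
Extra steps: 15 - 9 = 6

Solution:

┌─────┬─┬───┐
│A    │ │   │
│ ┌───┘ ├─╴ │
│↓│     │↱ ↓│
│ ╵ ┌───┘ ╷ │
│↓  │    ↑│↓│
│ ╶─┴───┐ │ │
│↳ → → ↓│↑│↓│
├─────╴ ╵ │ │
│      ↳ ↑│B│
└─────────┴─┘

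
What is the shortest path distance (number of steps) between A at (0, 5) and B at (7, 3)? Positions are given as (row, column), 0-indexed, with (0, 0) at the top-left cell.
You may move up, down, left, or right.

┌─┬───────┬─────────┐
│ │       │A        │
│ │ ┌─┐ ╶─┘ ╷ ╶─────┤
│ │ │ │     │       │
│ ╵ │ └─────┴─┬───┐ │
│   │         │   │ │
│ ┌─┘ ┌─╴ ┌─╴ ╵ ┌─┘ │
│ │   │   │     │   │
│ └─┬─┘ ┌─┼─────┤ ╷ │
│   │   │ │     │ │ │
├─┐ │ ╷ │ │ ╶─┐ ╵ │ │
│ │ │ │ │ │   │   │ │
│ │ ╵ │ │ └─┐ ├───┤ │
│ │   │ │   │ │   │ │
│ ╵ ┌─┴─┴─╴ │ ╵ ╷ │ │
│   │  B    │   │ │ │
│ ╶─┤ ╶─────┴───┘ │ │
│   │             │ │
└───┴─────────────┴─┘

Finding path from (0, 5) to (7, 3):
Path: (0,5) → (0,6) → (1,6) → (1,7) → (1,8) → (1,9) → (2,9) → (3,9) → (3,8) → (4,8) → (5,8) → (5,7) → (4,7) → (4,6) → (4,5) → (5,5) → (5,6) → (6,6) → (7,6) → (7,7) → (6,7) → (6,8) → (7,8) → (8,8) → (8,7) → (8,6) → (8,5) → (8,4) → (8,3) → (8,2) → (7,2) → (7,3)
Distance: 31 steps

Solution:

┌─┬───────┬─────────┐
│ │       │A ↓      │
│ │ ┌─┐ ╶─┘ ╷ ╶─────┤
│ │ │ │     │↳ → → ↓│
│ ╵ │ └─────┴─┬───┐ │
│   │         │   │↓│
│ ┌─┘ ┌─╴ ┌─╴ ╵ ┌─┘ │
│ │   │   │     │↓ ↲│
│ └─┬─┘ ┌─┼─────┤ ╷ │
│   │   │ │↓ ← ↰│↓│ │
├─┐ │ ╷ │ │ ╶─┐ ╵ │ │
│ │ │ │ │ │↳ ↓│↑ ↲│ │
│ │ ╵ │ │ └─┐ ├───┤ │
│ │   │ │   │↓│↱ ↓│ │
│ ╵ ┌─┴─┴─╴ │ ╵ ╷ │ │
│   │↱ B    │↳ ↑│↓│ │
│ ╶─┤ ╶─────┴───┘ │ │
│   │↑ ← ← ← ← ← ↲│ │
└───┴─────────────┴─┘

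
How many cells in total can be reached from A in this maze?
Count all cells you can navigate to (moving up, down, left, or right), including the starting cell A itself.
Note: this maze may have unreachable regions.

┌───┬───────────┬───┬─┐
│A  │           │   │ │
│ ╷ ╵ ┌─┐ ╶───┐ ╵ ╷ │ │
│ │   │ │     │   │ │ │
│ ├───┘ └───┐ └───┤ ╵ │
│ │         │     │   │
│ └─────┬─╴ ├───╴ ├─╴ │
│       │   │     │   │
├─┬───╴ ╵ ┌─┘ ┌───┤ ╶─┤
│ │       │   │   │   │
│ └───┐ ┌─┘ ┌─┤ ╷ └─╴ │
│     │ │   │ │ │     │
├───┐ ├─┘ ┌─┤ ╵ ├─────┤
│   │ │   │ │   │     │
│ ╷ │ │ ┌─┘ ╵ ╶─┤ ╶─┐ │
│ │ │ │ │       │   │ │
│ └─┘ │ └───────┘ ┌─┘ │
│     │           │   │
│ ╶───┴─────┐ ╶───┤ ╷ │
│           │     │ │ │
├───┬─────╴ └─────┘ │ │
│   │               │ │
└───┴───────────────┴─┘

Using BFS/flood-fill to find all reachable cells from A:
Maze size: 11 × 11 = 121 total cells
2 cell(s) are walled off and cannot be reached from A.
Reachable cells: 119

Reachable region (· marks reachable cells):

┌───┬───────────┬───┬─┐
│A ·│· · · · · ·│· ·│·│
│ ╷ ╵ ┌─┐ ╶───┐ ╵ ╷ │ │
│·│· ·│·│· · ·│· ·│·│·│
│ ├───┘ └───┐ └───┤ ╵ │
│·│· · · · ·│· · ·│· ·│
│ └─────┬─╴ ├───╴ ├─╴ │
│· · · ·│· ·│· · ·│· ·│
├─┬───╴ ╵ ┌─┘ ┌───┤ ╶─┤
│·│· · · ·│· ·│· ·│· ·│
│ └───┐ ┌─┘ ┌─┤ ╷ └─╴ │
│· · ·│·│· ·│·│·│· · ·│
├───┐ ├─┘ ┌─┤ ╵ ├─────┤
│· ·│·│· ·│·│· ·│· · ·│
│ ╷ │ │ ┌─┘ ╵ ╶─┤ ╶─┐ │
│·│·│·│·│· · · ·│· ·│·│
│ └─┘ │ └───────┘ ┌─┘ │
│· · ·│· · · · · ·│· ·│
│ ╶───┴─────┐ ╶───┤ ╷ │
│· · · · · ·│· · ·│·│·│
├───┬─────╴ └─────┘ │ │
│   │· · · · · · · ·│·│
└───┴───────────────┴─┘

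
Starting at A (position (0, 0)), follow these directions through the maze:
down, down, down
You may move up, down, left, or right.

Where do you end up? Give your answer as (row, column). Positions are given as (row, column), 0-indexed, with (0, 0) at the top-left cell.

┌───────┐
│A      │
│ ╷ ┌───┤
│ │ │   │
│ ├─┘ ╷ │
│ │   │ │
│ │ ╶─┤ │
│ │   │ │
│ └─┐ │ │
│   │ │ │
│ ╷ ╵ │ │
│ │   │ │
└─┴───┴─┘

Following directions step by step:
Start: (0, 0)
  down: (0, 0) → (1, 0)
  down: (1, 0) → (2, 0)
  down: (2, 0) → (3, 0)
Final position: (3, 0)

Path taken:

┌───────┐
│A      │
│ ╷ ┌───┤
│↓│ │   │
│ ├─┘ ╷ │
│↓│   │ │
│ │ ╶─┤ │
│B│   │ │
│ └─┐ │ │
│   │ │ │
│ ╷ ╵ │ │
│ │   │ │
└─┴───┴─┘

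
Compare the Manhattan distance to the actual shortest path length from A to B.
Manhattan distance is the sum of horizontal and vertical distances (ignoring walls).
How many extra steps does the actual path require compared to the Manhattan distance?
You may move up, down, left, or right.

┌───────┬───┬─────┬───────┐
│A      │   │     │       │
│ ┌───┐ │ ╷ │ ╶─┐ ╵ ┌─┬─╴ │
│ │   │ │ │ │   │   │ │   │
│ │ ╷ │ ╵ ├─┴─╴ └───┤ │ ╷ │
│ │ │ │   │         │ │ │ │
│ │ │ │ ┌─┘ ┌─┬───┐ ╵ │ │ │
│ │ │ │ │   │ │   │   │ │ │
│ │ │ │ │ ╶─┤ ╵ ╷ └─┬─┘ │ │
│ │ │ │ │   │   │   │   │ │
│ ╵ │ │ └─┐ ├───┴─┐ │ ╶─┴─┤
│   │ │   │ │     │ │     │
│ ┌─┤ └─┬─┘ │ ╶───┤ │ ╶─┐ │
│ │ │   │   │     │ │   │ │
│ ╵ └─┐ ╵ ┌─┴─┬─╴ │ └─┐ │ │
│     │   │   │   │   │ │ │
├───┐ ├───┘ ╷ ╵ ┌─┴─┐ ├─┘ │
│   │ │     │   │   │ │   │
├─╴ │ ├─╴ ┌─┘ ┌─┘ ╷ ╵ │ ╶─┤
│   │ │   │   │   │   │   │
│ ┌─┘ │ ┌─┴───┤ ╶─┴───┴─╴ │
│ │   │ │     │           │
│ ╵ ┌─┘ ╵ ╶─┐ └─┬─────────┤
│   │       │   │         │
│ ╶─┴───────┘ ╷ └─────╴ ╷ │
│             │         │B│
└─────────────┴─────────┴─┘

Manhattan distance: |12 - 0| + |12 - 0| = 24
Actual path length: 32
Extra steps: 32 - 24 = 8

Solution:

┌───────┬───┬─────┬───────┐
│A      │   │     │       │
│ ┌───┐ │ ╷ │ ╶─┐ ╵ ┌─┬─╴ │
│↓│   │ │ │ │   │   │ │   │
│ │ ╷ │ ╵ ├─┴─╴ └───┤ │ ╷ │
│↓│ │ │   │         │ │ │ │
│ │ │ │ ┌─┘ ┌─┬───┐ ╵ │ │ │
│↓│ │ │ │   │ │   │   │ │ │
│ │ │ │ │ ╶─┤ ╵ ╷ └─┬─┘ │ │
│↓│ │ │ │   │   │   │   │ │
│ ╵ │ │ └─┐ ├───┴─┐ │ ╶─┴─┤
│↓  │ │   │ │     │ │     │
│ ┌─┤ └─┬─┘ │ ╶───┤ │ ╶─┐ │
│↓│ │   │   │     │ │   │ │
│ ╵ └─┐ ╵ ┌─┴─┬─╴ │ └─┐ │ │
│↳ → ↓│   │   │   │   │ │ │
├───┐ ├───┘ ╷ ╵ ┌─┴─┐ ├─┘ │
│   │↓│     │   │   │ │   │
├─╴ │ ├─╴ ┌─┘ ┌─┘ ╷ ╵ │ ╶─┤
│   │↓│   │   │   │   │   │
│ ┌─┘ │ ┌─┴───┤ ╶─┴───┴─╴ │
│ │↓ ↲│ │     │           │
│ ╵ ┌─┘ ╵ ╶─┐ └─┬─────────┤
│↓ ↲│       │↱ ↓│      ↱ ↓│
│ ╶─┴───────┘ ╷ └─────╴ ╷ │
│↳ → → → → → ↑│↳ → → → ↑│B│
└─────────────┴─────────┴─┘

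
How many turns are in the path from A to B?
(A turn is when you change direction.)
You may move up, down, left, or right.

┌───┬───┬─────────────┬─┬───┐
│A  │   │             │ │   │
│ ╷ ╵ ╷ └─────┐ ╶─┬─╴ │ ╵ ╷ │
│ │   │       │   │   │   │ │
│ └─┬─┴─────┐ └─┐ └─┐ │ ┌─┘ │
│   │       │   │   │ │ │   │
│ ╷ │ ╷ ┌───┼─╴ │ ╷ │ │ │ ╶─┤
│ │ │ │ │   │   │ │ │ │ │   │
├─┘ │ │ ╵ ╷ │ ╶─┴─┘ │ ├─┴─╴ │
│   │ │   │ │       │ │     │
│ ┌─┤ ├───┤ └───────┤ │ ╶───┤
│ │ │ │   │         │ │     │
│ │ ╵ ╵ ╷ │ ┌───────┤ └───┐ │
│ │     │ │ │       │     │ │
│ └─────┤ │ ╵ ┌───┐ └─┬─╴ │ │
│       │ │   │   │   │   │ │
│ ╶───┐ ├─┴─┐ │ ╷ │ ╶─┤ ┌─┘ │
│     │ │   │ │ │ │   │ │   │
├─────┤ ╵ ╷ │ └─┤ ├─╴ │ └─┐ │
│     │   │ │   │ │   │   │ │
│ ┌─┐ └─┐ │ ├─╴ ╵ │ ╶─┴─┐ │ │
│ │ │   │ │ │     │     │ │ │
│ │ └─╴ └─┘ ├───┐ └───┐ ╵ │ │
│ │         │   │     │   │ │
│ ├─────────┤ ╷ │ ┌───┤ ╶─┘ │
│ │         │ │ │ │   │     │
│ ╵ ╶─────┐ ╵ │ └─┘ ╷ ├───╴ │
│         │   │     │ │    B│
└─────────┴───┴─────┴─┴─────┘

Directions: right, down, right, up, right, down, right, right, right, down, right, down, left, down, right, right, right, up, up, left, up, left, up, right, right, right, down, down, down, down, down, down, right, right, down, left, down, down, right, down, down, left, down, right, right, down
Number of turns: 29

Solution:

┌───┬───┬─────────────┬─┬───┐
│A ↓│↱ ↓│      ↱ → → ↓│ │   │
│ ╷ ╵ ╷ └─────┐ ╶─┬─╴ │ ╵ ╷ │
│ │↳ ↑│↳ → → ↓│↑ ↰│  ↓│   │ │
│ └─┬─┴─────┐ └─┐ └─┐ │ ┌─┘ │
│   │       │↳ ↓│↑ ↰│↓│ │   │
│ ╷ │ ╷ ┌───┼─╴ │ ╷ │ │ │ ╶─┤
│ │ │ │ │   │↓ ↲│ │↑│↓│ │   │
├─┘ │ │ ╵ ╷ │ ╶─┴─┘ │ ├─┴─╴ │
│   │ │   │ │↳ → → ↑│↓│     │
│ ┌─┤ ├───┤ └───────┤ │ ╶───┤
│ │ │ │   │         │↓│     │
│ │ ╵ ╵ ╷ │ ┌───────┤ └───┐ │
│ │     │ │ │       │↳ → ↓│ │
│ └─────┤ │ ╵ ┌───┐ └─┬─╴ │ │
│       │ │   │   │   │↓ ↲│ │
│ ╶───┐ ├─┴─┐ │ ╷ │ ╶─┤ ┌─┘ │
│     │ │   │ │ │ │   │↓│   │
├─────┤ ╵ ╷ │ └─┤ ├─╴ │ └─┐ │
│     │   │ │   │ │   │↳ ↓│ │
│ ┌─┐ └─┐ │ ├─╴ ╵ │ ╶─┴─┐ │ │
│ │ │   │ │ │     │     │↓│ │
│ │ └─╴ └─┘ ├───┐ └───┐ ╵ │ │
│ │         │   │     │↓ ↲│ │
│ ├─────────┤ ╷ │ ┌───┤ ╶─┘ │
│ │         │ │ │ │   │↳ → ↓│
│ ╵ ╶─────┐ ╵ │ └─┘ ╷ ├───╴ │
│         │   │     │ │    B│
└─────────┴───┴─────┴─┴─────┘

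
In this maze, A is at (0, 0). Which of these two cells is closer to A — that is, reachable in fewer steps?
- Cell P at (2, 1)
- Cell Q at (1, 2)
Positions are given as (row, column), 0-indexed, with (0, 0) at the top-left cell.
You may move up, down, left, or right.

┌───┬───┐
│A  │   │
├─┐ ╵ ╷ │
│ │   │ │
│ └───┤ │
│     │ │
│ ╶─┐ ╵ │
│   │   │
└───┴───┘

Shortest path A → P at (2, 1): 11 steps
Shortest path A → Q at (1, 2): 3 steps

Q is closer (3 steps vs 11 steps).

Path to P:

┌───┬───┐
│A ↓│↱ ↓│
├─┐ ╵ ╷ │
│ │↳ ↑│↓│
│ └───┤ │
│  P ↰│↓│
│ ╶─┐ ╵ │
│   │↑ ↲│
└───┴───┘

Path to Q:

┌───┬───┐
│A ↓│   │
├─┐ ╵ ╷ │
│ │↳ Q│ │
│ └───┤ │
│     │ │
│ ╶─┐ ╵ │
│   │   │
└───┴───┘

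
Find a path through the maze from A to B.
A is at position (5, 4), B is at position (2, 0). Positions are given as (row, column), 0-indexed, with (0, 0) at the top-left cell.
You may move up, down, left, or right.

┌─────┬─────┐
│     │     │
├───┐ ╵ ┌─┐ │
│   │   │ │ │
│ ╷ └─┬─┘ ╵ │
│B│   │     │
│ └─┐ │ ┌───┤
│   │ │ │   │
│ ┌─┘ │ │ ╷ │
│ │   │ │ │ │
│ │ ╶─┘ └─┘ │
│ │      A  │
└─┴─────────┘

Finding the shortest path from (5, 4) to (2, 0):
Path length: 11 steps
Directions: left → left → left → up → right → up → up → left → up → left → down

Solution:

┌─────┬─────┐
│     │     │
├───┐ ╵ ┌─┐ │
│↓ ↰│   │ │ │
│ ╷ └─┬─┘ ╵ │
│B│↑ ↰│     │
│ └─┐ │ ┌───┤
│   │↑│ │   │
│ ┌─┘ │ │ ╷ │
│ │↱ ↑│ │ │ │
│ │ ╶─┘ └─┘ │
│ │↑ ← ← A  │
└─┴─────────┘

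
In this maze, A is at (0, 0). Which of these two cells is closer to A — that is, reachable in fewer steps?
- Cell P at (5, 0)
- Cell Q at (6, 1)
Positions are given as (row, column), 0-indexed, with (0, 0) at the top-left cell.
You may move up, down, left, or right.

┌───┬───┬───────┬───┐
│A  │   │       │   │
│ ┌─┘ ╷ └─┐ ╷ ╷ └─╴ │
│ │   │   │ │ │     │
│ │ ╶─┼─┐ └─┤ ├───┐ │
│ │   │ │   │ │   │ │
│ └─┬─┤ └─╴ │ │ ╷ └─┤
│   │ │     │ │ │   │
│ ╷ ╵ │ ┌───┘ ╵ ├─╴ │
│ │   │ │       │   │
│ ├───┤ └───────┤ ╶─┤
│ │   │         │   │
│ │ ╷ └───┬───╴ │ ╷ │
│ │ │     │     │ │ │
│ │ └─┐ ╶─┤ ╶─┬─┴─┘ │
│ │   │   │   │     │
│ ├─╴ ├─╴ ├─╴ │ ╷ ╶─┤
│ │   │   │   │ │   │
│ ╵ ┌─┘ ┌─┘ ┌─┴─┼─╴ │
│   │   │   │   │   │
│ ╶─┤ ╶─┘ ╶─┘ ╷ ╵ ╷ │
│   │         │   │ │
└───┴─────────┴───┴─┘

Shortest path A → P at (5, 0): 5 steps
Shortest path A → Q at (6, 1): 15 steps

P is closer (5 steps vs 15 steps).

Path to P:

┌───┬───┬───────┬───┐
│A  │   │       │   │
│ ┌─┘ ╷ └─┐ ╷ ╷ └─╴ │
│↓│   │   │ │ │     │
│ │ ╶─┼─┐ └─┤ ├───┐ │
│↓│   │ │   │ │   │ │
│ └─┬─┤ └─╴ │ │ ╷ └─┤
│↓  │ │     │ │ │   │
│ ╷ ╵ │ ┌───┘ ╵ ├─╴ │
│↓│   │ │       │   │
│ ├───┤ └───────┤ ╶─┤
│P│   │         │   │
│ │ ╷ └───┬───╴ │ ╷ │
│ │ │     │     │ │ │
│ │ └─┐ ╶─┤ ╶─┬─┴─┘ │
│ │   │   │   │     │
│ ├─╴ ├─╴ ├─╴ │ ╷ ╶─┤
│ │   │   │   │ │   │
│ ╵ ┌─┘ ┌─┘ ┌─┴─┼─╴ │
│   │   │   │   │   │
│ ╶─┤ ╶─┘ ╶─┘ ╷ ╵ ╷ │
│   │         │   │ │
└───┴─────────┴───┴─┘

Path to Q:

┌───┬───┬───────┬───┐
│A  │   │       │   │
│ ┌─┘ ╷ └─┐ ╷ ╷ └─╴ │
│↓│   │   │ │ │     │
│ │ ╶─┼─┐ └─┤ ├───┐ │
│↓│   │ │   │ │   │ │
│ └─┬─┤ └─╴ │ │ ╷ └─┤
│↓  │ │     │ │ │   │
│ ╷ ╵ │ ┌───┘ ╵ ├─╴ │
│↓│   │ │       │   │
│ ├───┤ └───────┤ ╶─┤
│↓│   │         │   │
│ │ ╷ └───┬───╴ │ ╷ │
│↓│Q│     │     │ │ │
│ │ └─┐ ╶─┤ ╶─┬─┴─┘ │
│↓│↑ ↰│   │   │     │
│ ├─╴ ├─╴ ├─╴ │ ╷ ╶─┤
│↓│↱ ↑│   │   │ │   │
│ ╵ ┌─┘ ┌─┘ ┌─┴─┼─╴ │
│↳ ↑│   │   │   │   │
│ ╶─┤ ╶─┘ ╶─┘ ╷ ╵ ╷ │
│   │         │   │ │
└───┴─────────┴───┴─┘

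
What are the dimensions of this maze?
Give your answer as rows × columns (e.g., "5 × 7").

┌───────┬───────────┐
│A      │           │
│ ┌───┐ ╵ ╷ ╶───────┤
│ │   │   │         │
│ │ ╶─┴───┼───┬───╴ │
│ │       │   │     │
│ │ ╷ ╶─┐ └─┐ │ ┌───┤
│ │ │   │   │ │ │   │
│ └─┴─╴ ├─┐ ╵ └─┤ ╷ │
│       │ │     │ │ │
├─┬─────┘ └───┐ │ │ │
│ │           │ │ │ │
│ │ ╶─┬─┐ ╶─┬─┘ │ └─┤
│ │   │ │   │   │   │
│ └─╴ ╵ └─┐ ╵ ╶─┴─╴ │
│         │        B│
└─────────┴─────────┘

Counting the maze dimensions:
Rows (vertical): 8
Columns (horizontal): 10
Dimensions: 8 × 10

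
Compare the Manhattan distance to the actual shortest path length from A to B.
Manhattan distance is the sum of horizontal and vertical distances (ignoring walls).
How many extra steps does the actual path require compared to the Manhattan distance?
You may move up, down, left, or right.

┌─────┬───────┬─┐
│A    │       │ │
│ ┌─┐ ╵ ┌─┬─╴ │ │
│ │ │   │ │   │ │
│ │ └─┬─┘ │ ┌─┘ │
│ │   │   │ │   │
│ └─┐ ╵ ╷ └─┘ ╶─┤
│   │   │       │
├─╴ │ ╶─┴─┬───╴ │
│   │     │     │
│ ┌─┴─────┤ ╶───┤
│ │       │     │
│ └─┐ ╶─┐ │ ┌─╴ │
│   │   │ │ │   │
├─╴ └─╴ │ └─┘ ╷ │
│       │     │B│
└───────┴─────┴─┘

Manhattan distance: |7 - 0| + |7 - 0| = 14
Actual path length: 24
Extra steps: 24 - 14 = 10

Solution:

┌─────┬───────┬─┐
│A    │       │ │
│ ┌─┐ ╵ ┌─┬─╴ │ │
│↓│ │   │ │   │ │
│ │ └─┬─┘ │ ┌─┘ │
│↓│   │   │ │   │
│ └─┐ ╵ ╷ └─┘ ╶─┤
│↳ ↓│   │       │
├─╴ │ ╶─┴─┬───╴ │
│↓ ↲│     │     │
│ ┌─┴─────┤ ╶───┤
│↓│  ↱ → ↓│     │
│ └─┐ ╶─┐ │ ┌─╴ │
│↳ ↓│↑ ↰│↓│ │↱ ↓│
├─╴ └─╴ │ └─┘ ╷ │
│  ↳ → ↑│↳ → ↑│B│
└───────┴─────┴─┘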